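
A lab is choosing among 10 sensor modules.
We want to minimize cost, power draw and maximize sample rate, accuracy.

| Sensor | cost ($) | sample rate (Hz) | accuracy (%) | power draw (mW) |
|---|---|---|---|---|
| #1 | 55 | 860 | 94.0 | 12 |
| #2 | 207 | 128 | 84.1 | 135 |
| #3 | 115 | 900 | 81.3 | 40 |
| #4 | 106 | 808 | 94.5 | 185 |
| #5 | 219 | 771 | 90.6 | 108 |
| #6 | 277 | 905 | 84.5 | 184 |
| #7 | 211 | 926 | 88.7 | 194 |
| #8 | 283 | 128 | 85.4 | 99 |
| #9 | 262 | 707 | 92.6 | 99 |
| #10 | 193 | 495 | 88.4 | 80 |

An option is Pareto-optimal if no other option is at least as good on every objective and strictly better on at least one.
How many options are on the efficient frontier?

#1: not dominated (best cost).
#2: dominated by #1 (cost 55≤207, sample rate 860≥128, accuracy 94.0≥84.1, power draw 12≤135).
#3: not dominated.
#4: not dominated (best accuracy).
#5: dominated by #1 (cost 55≤219, sample rate 860≥771, accuracy 94.0≥90.6, power draw 12≤108).
#6: not dominated.
#7: not dominated (best sample rate).
#8: dominated by #1 (cost 55≤283, sample rate 860≥128, accuracy 94.0≥85.4, power draw 12≤99).
#9: dominated by #1 (cost 55≤262, sample rate 860≥707, accuracy 94.0≥92.6, power draw 12≤99).
#10: dominated by #1 (cost 55≤193, sample rate 860≥495, accuracy 94.0≥88.4, power draw 12≤80).
Pareto-optimal: #1, #3, #4, #6, #7 → 5.

5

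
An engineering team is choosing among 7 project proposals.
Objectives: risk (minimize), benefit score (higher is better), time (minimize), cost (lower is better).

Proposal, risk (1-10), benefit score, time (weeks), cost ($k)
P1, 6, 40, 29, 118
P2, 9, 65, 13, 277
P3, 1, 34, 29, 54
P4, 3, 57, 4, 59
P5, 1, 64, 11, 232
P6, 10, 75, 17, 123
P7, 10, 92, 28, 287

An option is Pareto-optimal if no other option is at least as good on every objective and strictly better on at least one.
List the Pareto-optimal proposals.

P1: dominated by P4 (risk 3≤6, benefit score 57≥40, time 4≤29, cost 59≤118).
P2: not dominated.
P3: not dominated (best cost).
P4: not dominated (best time).
P5: not dominated.
P6: not dominated.
P7: not dominated (best benefit score).

P2, P3, P4, P5, P6, P7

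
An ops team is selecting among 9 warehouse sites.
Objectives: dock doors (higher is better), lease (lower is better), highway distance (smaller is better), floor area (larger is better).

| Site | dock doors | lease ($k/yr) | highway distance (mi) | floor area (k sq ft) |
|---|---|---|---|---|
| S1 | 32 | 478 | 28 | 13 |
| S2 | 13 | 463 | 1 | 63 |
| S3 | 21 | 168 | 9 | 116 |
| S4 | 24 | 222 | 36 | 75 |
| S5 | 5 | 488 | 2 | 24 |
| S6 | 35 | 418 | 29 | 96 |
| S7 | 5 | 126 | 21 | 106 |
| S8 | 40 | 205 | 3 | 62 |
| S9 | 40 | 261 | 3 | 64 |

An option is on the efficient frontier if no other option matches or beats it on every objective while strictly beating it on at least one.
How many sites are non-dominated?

7

S1: dominated by S8 (dock doors 40≥32, lease 205≤478, highway distance 3≤28, floor area 62≥13).
S2: not dominated (best highway distance).
S3: not dominated (best floor area).
S4: not dominated.
S5: dominated by S2 (dock doors 13≥5, lease 463≤488, highway distance 1≤2, floor area 63≥24).
S6: not dominated.
S7: not dominated (best lease).
S8: not dominated.
S9: not dominated.
Pareto-optimal: S2, S3, S4, S6, S7, S8, S9 → 7.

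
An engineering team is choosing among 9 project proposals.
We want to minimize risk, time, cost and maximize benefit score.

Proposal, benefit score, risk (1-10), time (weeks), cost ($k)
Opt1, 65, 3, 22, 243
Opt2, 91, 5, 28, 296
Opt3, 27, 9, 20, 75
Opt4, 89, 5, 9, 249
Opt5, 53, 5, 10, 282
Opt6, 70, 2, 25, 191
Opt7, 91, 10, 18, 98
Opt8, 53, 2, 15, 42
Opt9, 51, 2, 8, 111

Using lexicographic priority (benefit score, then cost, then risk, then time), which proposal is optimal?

First maximize benefit score: best is 91, kept {Opt2, Opt7}.
Then minimize cost: best is 98, kept {Opt7}.

Opt7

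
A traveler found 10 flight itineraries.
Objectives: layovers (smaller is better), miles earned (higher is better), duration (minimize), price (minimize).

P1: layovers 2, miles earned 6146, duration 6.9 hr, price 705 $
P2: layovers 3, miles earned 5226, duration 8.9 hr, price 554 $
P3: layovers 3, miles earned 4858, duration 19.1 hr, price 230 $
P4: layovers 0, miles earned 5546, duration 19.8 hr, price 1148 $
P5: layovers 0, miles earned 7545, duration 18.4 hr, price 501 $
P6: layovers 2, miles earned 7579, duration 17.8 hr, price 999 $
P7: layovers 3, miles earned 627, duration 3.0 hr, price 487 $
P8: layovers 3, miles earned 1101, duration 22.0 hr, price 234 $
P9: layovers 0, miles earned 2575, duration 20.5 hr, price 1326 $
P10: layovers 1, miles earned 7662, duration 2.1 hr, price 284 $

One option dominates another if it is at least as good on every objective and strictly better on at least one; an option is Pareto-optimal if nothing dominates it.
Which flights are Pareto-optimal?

P3, P5, P10

P1: dominated by P10 (layovers 1≤2, miles earned 7662≥6146, duration 2.1≤6.9, price 284≤705).
P2: dominated by P10 (layovers 1≤3, miles earned 7662≥5226, duration 2.1≤8.9, price 284≤554).
P3: not dominated (best price).
P4: dominated by P5 (layovers 0≤0, miles earned 7545≥5546, duration 18.4≤19.8, price 501≤1148).
P5: not dominated.
P6: dominated by P10 (layovers 1≤2, miles earned 7662≥7579, duration 2.1≤17.8, price 284≤999).
P7: dominated by P10 (layovers 1≤3, miles earned 7662≥627, duration 2.1≤3.0, price 284≤487).
P8: dominated by P3 (layovers 3≤3, miles earned 4858≥1101, duration 19.1≤22.0, price 230≤234).
P9: dominated by P4 (layovers 0≤0, miles earned 5546≥2575, duration 19.8≤20.5, price 1148≤1326).
P10: not dominated (best miles earned).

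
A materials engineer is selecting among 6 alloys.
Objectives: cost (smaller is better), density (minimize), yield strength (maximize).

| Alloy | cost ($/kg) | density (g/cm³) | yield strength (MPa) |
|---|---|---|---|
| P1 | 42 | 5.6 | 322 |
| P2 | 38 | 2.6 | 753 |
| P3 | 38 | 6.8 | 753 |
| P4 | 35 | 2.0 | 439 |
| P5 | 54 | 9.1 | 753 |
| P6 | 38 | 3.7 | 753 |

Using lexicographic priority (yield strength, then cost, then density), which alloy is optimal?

First maximize yield strength: best is 753, kept {P2, P3, P5, P6}.
Then minimize cost: best is 38, kept {P2, P3, P6}.
Then minimize density: best is 2.6, kept {P2}.

P2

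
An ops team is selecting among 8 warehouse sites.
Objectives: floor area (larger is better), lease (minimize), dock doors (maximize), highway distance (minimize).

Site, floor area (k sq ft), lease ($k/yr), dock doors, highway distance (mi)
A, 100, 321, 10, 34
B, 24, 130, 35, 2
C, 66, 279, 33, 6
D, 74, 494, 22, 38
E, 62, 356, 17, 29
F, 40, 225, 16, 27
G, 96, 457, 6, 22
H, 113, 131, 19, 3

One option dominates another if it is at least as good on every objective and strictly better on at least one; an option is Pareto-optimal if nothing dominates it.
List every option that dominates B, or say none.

none

A: worse on lease (321 vs 130).
C: worse on lease (279 vs 130).
D: worse on lease (494 vs 130).
E: worse on lease (356 vs 130).
F: worse on lease (225 vs 130).
G: worse on lease (457 vs 130).
H: worse on lease (131 vs 130).
No option dominates B.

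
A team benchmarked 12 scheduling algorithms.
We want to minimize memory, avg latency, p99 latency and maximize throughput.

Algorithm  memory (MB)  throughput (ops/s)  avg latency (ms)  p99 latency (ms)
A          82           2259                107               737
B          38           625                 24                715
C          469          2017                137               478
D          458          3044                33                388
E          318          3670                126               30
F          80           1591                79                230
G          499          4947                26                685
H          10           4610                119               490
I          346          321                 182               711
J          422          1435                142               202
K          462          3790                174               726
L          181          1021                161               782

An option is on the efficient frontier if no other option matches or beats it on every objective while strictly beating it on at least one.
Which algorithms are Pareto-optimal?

A: not dominated.
B: not dominated (best avg latency).
C: dominated by D (memory 458≤469, throughput 3044≥2017, avg latency 33≤137, p99 latency 388≤478).
D: not dominated.
E: not dominated (best p99 latency).
F: not dominated.
G: not dominated (best throughput).
H: not dominated (best memory).
I: dominated by E (memory 318≤346, throughput 3670≥321, avg latency 126≤182, p99 latency 30≤711).
J: dominated by E (memory 318≤422, throughput 3670≥1435, avg latency 126≤142, p99 latency 30≤202).
K: dominated by H (memory 10≤462, throughput 4610≥3790, avg latency 119≤174, p99 latency 490≤726).
L: dominated by A (memory 82≤181, throughput 2259≥1021, avg latency 107≤161, p99 latency 737≤782).

A, B, D, E, F, G, H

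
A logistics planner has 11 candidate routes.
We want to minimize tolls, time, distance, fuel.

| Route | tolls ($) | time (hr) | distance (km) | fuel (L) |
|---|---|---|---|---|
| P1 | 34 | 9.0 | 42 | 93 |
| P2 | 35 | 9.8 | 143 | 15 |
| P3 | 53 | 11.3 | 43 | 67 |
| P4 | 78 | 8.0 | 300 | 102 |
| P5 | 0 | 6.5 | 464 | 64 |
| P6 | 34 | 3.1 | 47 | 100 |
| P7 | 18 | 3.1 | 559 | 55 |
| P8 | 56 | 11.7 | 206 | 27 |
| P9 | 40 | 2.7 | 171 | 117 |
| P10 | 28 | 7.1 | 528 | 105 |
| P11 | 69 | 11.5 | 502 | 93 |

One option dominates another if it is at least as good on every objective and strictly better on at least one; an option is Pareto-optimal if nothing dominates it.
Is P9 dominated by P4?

P4 vs P9: P4 is worse on tolls (78 vs 40), so it does not dominate P9.

No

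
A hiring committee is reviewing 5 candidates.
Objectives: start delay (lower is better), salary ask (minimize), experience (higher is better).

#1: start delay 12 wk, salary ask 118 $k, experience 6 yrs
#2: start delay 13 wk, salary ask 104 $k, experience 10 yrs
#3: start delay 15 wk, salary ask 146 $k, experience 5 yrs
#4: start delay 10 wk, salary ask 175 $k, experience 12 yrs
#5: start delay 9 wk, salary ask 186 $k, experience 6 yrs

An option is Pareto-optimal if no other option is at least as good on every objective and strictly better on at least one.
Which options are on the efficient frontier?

#1: not dominated.
#2: not dominated (best salary ask).
#3: dominated by #1 (start delay 12≤15, salary ask 118≤146, experience 6≥5).
#4: not dominated (best experience).
#5: not dominated (best start delay).

#1, #2, #4, #5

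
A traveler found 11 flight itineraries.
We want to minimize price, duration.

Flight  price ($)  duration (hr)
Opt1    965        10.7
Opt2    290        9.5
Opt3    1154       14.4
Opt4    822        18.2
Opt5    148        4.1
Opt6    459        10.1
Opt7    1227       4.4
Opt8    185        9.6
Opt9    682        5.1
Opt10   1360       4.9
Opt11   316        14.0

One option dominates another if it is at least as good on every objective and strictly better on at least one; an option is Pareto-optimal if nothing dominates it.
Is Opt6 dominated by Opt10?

Opt10 vs Opt6: Opt10 is worse on price (1360 vs 459), so it does not dominate Opt6.

No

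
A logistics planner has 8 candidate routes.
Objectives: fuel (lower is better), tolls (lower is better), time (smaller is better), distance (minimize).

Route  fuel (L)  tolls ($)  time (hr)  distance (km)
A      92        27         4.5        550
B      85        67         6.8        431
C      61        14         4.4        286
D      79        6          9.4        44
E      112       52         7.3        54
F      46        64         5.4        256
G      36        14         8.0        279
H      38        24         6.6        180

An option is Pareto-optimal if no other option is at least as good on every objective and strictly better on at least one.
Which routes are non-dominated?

A: dominated by C (fuel 61≤92, tolls 14≤27, time 4.4≤4.5, distance 286≤550).
B: dominated by C (fuel 61≤85, tolls 14≤67, time 4.4≤6.8, distance 286≤431).
C: not dominated (best time).
D: not dominated (best tolls).
E: not dominated.
F: not dominated.
G: not dominated (best fuel).
H: not dominated.

C, D, E, F, G, H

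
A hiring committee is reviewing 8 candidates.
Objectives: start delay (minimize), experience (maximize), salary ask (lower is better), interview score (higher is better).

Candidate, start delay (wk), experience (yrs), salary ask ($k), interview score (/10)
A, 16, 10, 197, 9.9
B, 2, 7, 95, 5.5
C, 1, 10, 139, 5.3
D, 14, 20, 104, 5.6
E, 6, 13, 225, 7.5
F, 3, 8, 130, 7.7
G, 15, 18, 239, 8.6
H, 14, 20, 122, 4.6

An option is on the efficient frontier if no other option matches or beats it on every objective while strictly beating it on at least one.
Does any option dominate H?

Yes

D vs H: start delay 14≤14, experience 20≥20, salary ask 104≤122, interview score 5.6≥4.6 — D is at least as good on every objective and strictly better on at least one, so D dominates H.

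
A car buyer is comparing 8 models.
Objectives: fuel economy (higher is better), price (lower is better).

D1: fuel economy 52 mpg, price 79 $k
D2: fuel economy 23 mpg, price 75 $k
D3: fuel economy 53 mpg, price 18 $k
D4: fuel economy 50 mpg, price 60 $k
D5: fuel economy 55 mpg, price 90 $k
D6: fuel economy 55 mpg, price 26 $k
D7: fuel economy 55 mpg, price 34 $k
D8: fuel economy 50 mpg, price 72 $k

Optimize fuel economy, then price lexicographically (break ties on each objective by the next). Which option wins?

D6

First maximize fuel economy: best is 55, kept {D5, D6, D7}.
Then minimize price: best is 26, kept {D6}.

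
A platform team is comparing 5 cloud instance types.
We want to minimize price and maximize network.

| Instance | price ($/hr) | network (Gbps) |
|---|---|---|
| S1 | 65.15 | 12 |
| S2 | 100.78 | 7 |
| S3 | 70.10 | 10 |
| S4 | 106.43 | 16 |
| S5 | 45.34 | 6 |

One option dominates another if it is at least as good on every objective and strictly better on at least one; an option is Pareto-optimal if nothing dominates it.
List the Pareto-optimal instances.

S1: not dominated.
S2: dominated by S1 (price 65.15≤100.78, network 12≥7).
S3: dominated by S1 (price 65.15≤70.10, network 12≥10).
S4: not dominated (best network).
S5: not dominated (best price).

S1, S4, S5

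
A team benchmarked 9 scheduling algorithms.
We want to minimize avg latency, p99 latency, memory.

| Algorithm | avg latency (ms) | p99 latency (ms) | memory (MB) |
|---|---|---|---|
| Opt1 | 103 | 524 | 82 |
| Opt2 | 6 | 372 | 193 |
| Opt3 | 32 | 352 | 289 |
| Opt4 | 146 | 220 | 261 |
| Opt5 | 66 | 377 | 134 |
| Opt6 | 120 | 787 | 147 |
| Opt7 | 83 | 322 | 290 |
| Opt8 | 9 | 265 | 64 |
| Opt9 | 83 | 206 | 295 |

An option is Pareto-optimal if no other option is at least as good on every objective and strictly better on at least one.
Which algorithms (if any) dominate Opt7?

Opt8

Opt8: avg latency 9≤83, p99 latency 265≤322, memory 64≤290 — dominates Opt7.
Others (Opt1, Opt2, Opt3, Opt4, Opt5, Opt6, Opt9) are each worse than Opt7 on at least one objective.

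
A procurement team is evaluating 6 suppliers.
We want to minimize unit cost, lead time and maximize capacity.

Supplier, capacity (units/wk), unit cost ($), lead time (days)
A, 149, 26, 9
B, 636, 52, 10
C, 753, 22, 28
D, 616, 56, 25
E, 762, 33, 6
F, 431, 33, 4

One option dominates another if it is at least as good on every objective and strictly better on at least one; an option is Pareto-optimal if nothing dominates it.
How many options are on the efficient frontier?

A: not dominated.
B: dominated by E (capacity 762≥636, unit cost 33≤52, lead time 6≤10).
C: not dominated (best unit cost).
D: dominated by B (capacity 636≥616, unit cost 52≤56, lead time 10≤25).
E: not dominated (best capacity).
F: not dominated (best lead time).
Pareto-optimal: A, C, E, F → 4.

4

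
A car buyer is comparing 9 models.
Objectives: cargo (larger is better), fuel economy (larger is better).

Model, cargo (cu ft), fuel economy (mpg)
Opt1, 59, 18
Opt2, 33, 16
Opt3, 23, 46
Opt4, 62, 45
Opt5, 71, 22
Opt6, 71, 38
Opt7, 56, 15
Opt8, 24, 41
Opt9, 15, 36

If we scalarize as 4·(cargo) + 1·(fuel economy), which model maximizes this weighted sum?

Opt6

Opt1: 4·59 + 1·18 = 254
Opt2: 4·33 + 1·16 = 148
Opt3: 4·23 + 1·46 = 138
Opt4: 4·62 + 1·45 = 293
Opt5: 4·71 + 1·22 = 306
Opt6: 4·71 + 1·38 = 322
Opt7: 4·56 + 1·15 = 239
Opt8: 4·24 + 1·41 = 137
Opt9: 4·15 + 1·36 = 96
Highest: Opt6 at 322.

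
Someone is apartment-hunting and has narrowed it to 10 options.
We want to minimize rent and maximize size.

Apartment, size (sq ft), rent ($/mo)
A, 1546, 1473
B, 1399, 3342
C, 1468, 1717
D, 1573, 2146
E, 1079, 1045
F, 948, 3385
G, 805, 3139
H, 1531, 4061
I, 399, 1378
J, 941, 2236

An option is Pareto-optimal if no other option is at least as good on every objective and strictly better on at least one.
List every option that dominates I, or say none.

E: size 1079≥399, rent 1045≤1378 — dominates I.
Others (A, B, C, D, F, G, H, J) are each worse than I on at least one objective.

E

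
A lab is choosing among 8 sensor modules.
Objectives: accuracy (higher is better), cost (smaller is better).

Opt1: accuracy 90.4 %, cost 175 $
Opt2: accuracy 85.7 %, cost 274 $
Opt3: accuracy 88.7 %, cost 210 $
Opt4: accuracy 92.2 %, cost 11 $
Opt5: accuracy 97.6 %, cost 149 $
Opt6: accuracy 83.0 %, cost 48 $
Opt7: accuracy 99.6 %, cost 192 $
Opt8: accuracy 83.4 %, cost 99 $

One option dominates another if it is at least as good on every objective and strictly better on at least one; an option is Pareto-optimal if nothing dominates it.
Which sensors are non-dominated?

Opt4, Opt5, Opt7

Opt1: dominated by Opt4 (accuracy 92.2≥90.4, cost 11≤175).
Opt2: dominated by Opt1 (accuracy 90.4≥85.7, cost 175≤274).
Opt3: dominated by Opt1 (accuracy 90.4≥88.7, cost 175≤210).
Opt4: not dominated (best cost).
Opt5: not dominated.
Opt6: dominated by Opt4 (accuracy 92.2≥83.0, cost 11≤48).
Opt7: not dominated (best accuracy).
Opt8: dominated by Opt4 (accuracy 92.2≥83.4, cost 11≤99).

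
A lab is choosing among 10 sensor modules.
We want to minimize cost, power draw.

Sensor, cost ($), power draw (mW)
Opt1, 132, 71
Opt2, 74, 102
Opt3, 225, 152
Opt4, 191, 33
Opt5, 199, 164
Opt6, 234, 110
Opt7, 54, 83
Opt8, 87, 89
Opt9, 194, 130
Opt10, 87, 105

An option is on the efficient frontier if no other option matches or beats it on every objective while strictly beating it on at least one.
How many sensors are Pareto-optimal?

Opt1: not dominated.
Opt2: dominated by Opt7 (cost 54≤74, power draw 83≤102).
Opt3: dominated by Opt1 (cost 132≤225, power draw 71≤152).
Opt4: not dominated (best power draw).
Opt5: dominated by Opt1 (cost 132≤199, power draw 71≤164).
Opt6: dominated by Opt1 (cost 132≤234, power draw 71≤110).
Opt7: not dominated (best cost).
Opt8: dominated by Opt7 (cost 54≤87, power draw 83≤89).
Opt9: dominated by Opt1 (cost 132≤194, power draw 71≤130).
Opt10: dominated by Opt2 (cost 74≤87, power draw 102≤105).
Pareto-optimal: Opt1, Opt4, Opt7 → 3.

3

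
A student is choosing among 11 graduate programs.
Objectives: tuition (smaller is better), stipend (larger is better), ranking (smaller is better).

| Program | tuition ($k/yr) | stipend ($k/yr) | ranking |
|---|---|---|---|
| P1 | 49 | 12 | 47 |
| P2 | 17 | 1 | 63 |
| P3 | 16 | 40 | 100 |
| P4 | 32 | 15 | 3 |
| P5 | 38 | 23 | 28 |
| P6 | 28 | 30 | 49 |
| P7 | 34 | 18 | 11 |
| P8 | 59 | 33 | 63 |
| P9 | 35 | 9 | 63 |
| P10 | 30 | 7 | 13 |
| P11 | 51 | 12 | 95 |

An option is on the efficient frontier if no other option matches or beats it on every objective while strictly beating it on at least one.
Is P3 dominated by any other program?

P1: worse on tuition (49 vs 16).
P2: worse on tuition (17 vs 16).
P4: worse on tuition (32 vs 16).
P5: worse on tuition (38 vs 16).
P6: worse on tuition (28 vs 16).
P7: worse on tuition (34 vs 16).
P8: worse on tuition (59 vs 16).
P9: worse on tuition (35 vs 16).
P10: worse on tuition (30 vs 16).
P11: worse on tuition (51 vs 16).
No option is at least as good as P3 on every objective and strictly better on one.

No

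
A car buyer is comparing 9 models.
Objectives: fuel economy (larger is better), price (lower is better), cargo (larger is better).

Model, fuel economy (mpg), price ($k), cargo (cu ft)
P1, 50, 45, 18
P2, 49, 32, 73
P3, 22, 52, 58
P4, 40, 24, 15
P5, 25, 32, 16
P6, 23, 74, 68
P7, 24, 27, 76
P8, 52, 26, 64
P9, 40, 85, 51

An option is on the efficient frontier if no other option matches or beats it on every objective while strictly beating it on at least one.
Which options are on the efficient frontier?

P1: dominated by P8 (fuel economy 52≥50, price 26≤45, cargo 64≥18).
P2: not dominated.
P3: dominated by P2 (fuel economy 49≥22, price 32≤52, cargo 73≥58).
P4: not dominated (best price).
P5: dominated by P2 (fuel economy 49≥25, price 32≤32, cargo 73≥16).
P6: dominated by P2 (fuel economy 49≥23, price 32≤74, cargo 73≥68).
P7: not dominated (best cargo).
P8: not dominated (best fuel economy).
P9: dominated by P2 (fuel economy 49≥40, price 32≤85, cargo 73≥51).

P2, P4, P7, P8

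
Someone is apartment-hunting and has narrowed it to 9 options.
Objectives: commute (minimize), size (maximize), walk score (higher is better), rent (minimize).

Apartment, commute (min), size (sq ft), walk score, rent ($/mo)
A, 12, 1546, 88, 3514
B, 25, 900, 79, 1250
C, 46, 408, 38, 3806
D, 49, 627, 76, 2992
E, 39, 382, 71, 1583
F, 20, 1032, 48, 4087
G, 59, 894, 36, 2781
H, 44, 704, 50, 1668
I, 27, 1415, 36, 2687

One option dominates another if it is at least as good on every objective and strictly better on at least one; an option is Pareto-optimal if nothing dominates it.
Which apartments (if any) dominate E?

B

B: commute 25≤39, size 900≥382, walk score 79≥71, rent 1250≤1583 — dominates E.
Others (A, C, D, F, G, H, I) are each worse than E on at least one objective.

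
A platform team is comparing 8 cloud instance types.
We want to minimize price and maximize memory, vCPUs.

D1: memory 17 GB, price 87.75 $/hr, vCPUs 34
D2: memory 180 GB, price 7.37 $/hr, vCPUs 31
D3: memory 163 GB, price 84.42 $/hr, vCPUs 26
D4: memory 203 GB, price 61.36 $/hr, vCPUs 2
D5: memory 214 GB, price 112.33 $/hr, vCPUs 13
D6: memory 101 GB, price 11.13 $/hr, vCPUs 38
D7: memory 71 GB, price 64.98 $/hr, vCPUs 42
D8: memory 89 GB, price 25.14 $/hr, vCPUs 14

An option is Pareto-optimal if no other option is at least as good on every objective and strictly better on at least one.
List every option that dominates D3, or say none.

D2

D2: memory 180≥163, price 7.37≤84.42, vCPUs 31≥26 — dominates D3.
Others (D1, D4, D5, D6, D7, D8) are each worse than D3 on at least one objective.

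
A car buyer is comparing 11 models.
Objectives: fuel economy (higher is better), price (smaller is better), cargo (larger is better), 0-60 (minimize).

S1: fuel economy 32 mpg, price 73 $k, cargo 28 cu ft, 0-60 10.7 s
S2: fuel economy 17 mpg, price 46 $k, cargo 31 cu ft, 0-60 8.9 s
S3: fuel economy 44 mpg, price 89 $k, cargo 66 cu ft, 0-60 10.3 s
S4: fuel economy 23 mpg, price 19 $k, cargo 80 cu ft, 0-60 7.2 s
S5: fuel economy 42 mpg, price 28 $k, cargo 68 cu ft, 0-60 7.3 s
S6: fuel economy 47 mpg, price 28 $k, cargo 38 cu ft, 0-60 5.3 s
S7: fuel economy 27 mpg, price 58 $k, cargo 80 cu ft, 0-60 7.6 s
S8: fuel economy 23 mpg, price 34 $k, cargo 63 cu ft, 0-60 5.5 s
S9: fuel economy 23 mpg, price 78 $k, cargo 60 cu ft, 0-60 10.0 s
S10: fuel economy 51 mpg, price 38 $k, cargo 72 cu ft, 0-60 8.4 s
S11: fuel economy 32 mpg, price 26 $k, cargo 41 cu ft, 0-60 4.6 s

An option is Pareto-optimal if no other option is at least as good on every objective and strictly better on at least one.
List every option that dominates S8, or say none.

S1: worse on price (73 vs 34).
S2: worse on fuel economy (17 vs 23).
S3: worse on price (89 vs 34).
S4: worse on 0-60 (7.2 vs 5.5).
S5: worse on 0-60 (7.3 vs 5.5).
S6: worse on cargo (38 vs 63).
S7: worse on price (58 vs 34).
S9: worse on price (78 vs 34).
S10: worse on price (38 vs 34).
S11: worse on cargo (41 vs 63).
No option dominates S8.

none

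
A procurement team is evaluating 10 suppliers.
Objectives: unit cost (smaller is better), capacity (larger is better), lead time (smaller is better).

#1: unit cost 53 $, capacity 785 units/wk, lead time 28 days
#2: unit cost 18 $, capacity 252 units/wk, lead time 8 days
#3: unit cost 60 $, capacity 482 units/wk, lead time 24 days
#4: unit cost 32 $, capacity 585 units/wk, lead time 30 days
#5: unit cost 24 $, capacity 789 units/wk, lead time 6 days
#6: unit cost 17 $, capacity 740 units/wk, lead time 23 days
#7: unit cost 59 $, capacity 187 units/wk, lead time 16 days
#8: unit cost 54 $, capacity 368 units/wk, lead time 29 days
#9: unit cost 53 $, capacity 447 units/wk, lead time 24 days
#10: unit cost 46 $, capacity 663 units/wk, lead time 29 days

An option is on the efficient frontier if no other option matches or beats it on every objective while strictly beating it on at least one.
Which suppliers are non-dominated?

#1: dominated by #5 (unit cost 24≤53, capacity 789≥785, lead time 6≤28).
#2: not dominated.
#3: dominated by #5 (unit cost 24≤60, capacity 789≥482, lead time 6≤24).
#4: dominated by #5 (unit cost 24≤32, capacity 789≥585, lead time 6≤30).
#5: not dominated (best capacity).
#6: not dominated (best unit cost).
#7: dominated by #2 (unit cost 18≤59, capacity 252≥187, lead time 8≤16).
#8: dominated by #1 (unit cost 53≤54, capacity 785≥368, lead time 28≤29).
#9: dominated by #5 (unit cost 24≤53, capacity 789≥447, lead time 6≤24).
#10: dominated by #5 (unit cost 24≤46, capacity 789≥663, lead time 6≤29).

#2, #5, #6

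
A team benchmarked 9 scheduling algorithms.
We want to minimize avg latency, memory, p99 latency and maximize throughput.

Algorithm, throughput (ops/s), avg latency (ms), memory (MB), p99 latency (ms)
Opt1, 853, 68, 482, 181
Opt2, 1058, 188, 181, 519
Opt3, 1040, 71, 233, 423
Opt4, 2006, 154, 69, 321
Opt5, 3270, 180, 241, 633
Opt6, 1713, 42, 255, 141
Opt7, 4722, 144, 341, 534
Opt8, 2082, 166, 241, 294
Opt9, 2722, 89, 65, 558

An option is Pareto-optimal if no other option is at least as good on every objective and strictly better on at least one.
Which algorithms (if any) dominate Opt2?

Opt4: throughput 2006≥1058, avg latency 154≤188, memory 69≤181, p99 latency 321≤519 — dominates Opt2.
Others (Opt1, Opt3, Opt5, Opt6, Opt7, Opt8, Opt9) are each worse than Opt2 on at least one objective.

Opt4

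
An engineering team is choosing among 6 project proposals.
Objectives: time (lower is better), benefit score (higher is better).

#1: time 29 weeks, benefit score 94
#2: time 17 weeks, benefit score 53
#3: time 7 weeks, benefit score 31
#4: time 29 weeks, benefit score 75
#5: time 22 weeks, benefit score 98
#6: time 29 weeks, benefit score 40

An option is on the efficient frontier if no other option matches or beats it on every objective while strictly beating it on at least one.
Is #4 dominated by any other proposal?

Yes

#1 vs #4: time 29≤29, benefit score 94≥75 — #1 is at least as good on every objective and strictly better on at least one, so #1 dominates #4.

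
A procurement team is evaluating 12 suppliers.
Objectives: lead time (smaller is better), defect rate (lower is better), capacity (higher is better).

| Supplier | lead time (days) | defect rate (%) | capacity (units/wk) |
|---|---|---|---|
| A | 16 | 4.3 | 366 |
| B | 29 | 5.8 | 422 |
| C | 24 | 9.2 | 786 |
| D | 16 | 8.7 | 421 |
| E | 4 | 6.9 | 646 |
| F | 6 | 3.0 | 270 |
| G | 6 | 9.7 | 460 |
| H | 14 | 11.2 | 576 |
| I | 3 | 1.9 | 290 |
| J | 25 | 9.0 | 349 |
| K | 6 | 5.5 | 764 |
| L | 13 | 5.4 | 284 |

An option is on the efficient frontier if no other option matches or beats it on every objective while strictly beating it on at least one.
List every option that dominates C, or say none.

none

A: worse on capacity (366 vs 786).
B: worse on lead time (29 vs 24).
D: worse on capacity (421 vs 786).
E: worse on capacity (646 vs 786).
F: worse on capacity (270 vs 786).
G: worse on defect rate (9.7 vs 9.2).
H: worse on defect rate (11.2 vs 9.2).
I: worse on capacity (290 vs 786).
J: worse on lead time (25 vs 24).
K: worse on capacity (764 vs 786).
L: worse on capacity (284 vs 786).
No option dominates C.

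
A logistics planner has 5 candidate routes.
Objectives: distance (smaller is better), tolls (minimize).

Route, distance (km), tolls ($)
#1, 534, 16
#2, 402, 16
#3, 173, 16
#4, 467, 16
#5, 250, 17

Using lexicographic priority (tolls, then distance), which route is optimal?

First minimize tolls: best is 16, kept {#1, #2, #3, #4}.
Then minimize distance: best is 173, kept {#3}.

#3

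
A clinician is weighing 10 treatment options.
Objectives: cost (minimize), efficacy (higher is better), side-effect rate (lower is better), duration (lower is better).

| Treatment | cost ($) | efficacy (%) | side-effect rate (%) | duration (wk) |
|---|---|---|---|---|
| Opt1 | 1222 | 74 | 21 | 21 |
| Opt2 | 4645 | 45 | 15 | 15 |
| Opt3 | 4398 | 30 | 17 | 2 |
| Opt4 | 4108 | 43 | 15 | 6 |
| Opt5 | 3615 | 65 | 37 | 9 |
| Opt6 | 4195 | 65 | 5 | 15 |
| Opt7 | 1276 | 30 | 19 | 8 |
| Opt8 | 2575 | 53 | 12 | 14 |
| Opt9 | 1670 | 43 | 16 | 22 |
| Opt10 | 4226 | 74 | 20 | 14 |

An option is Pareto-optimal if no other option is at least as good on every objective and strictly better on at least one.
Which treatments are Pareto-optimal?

Opt1: not dominated (best cost).
Opt2: dominated by Opt6 (cost 4195≤4645, efficacy 65≥45, side-effect rate 5≤15, duration 15≤15).
Opt3: not dominated (best duration).
Opt4: not dominated.
Opt5: not dominated.
Opt6: not dominated (best side-effect rate).
Opt7: not dominated.
Opt8: not dominated.
Opt9: not dominated.
Opt10: not dominated.

Opt1, Opt3, Opt4, Opt5, Opt6, Opt7, Opt8, Opt9, Opt10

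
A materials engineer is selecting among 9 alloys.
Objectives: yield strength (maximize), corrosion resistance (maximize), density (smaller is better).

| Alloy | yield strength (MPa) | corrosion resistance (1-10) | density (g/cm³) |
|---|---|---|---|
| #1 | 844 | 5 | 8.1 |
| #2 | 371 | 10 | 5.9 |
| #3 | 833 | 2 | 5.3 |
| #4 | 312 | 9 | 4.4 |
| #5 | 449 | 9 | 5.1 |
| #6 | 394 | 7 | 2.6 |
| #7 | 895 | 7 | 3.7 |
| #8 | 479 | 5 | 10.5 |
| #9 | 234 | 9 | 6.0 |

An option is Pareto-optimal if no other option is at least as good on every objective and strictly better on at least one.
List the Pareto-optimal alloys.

#2, #4, #5, #6, #7

#1: dominated by #7 (yield strength 895≥844, corrosion resistance 7≥5, density 3.7≤8.1).
#2: not dominated (best corrosion resistance).
#3: dominated by #7 (yield strength 895≥833, corrosion resistance 7≥2, density 3.7≤5.3).
#4: not dominated.
#5: not dominated.
#6: not dominated (best density).
#7: not dominated (best yield strength).
#8: dominated by #1 (yield strength 844≥479, corrosion resistance 5≥5, density 8.1≤10.5).
#9: dominated by #2 (yield strength 371≥234, corrosion resistance 10≥9, density 5.9≤6.0).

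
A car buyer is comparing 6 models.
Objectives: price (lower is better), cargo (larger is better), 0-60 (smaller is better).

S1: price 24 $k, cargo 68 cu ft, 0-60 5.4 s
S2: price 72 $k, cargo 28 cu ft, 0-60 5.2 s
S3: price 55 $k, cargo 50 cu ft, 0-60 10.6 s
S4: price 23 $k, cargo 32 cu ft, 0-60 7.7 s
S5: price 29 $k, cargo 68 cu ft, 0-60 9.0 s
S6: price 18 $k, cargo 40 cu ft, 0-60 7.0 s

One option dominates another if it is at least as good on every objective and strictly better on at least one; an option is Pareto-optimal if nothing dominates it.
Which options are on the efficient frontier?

S1, S2, S6

S1: not dominated.
S2: not dominated (best 0-60).
S3: dominated by S1 (price 24≤55, cargo 68≥50, 0-60 5.4≤10.6).
S4: dominated by S6 (price 18≤23, cargo 40≥32, 0-60 7.0≤7.7).
S5: dominated by S1 (price 24≤29, cargo 68≥68, 0-60 5.4≤9.0).
S6: not dominated (best price).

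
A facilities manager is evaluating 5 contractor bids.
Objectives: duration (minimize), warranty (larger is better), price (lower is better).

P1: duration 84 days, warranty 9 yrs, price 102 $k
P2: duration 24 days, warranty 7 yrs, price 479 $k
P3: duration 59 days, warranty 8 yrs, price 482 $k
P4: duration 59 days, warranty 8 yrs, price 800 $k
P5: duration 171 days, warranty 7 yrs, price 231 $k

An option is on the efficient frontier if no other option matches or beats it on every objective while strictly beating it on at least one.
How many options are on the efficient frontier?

P1: not dominated (best warranty).
P2: not dominated (best duration).
P3: not dominated.
P4: dominated by P3 (duration 59≤59, warranty 8≥8, price 482≤800).
P5: dominated by P1 (duration 84≤171, warranty 9≥7, price 102≤231).
Pareto-optimal: P1, P2, P3 → 3.

3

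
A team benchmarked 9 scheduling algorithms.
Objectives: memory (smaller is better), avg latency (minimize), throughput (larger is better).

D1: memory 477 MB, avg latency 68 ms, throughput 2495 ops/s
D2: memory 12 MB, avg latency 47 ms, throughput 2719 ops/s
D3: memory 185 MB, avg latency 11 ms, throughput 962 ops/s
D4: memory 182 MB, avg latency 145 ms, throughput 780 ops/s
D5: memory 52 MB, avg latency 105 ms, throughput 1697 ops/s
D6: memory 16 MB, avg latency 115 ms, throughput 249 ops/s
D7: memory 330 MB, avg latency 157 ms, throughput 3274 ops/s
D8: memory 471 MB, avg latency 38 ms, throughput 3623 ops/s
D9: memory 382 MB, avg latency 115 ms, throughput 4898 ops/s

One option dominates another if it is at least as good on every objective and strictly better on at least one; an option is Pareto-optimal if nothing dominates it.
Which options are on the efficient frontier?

D1: dominated by D2 (memory 12≤477, avg latency 47≤68, throughput 2719≥2495).
D2: not dominated (best memory).
D3: not dominated (best avg latency).
D4: dominated by D2 (memory 12≤182, avg latency 47≤145, throughput 2719≥780).
D5: dominated by D2 (memory 12≤52, avg latency 47≤105, throughput 2719≥1697).
D6: dominated by D2 (memory 12≤16, avg latency 47≤115, throughput 2719≥249).
D7: not dominated.
D8: not dominated.
D9: not dominated (best throughput).

D2, D3, D7, D8, D9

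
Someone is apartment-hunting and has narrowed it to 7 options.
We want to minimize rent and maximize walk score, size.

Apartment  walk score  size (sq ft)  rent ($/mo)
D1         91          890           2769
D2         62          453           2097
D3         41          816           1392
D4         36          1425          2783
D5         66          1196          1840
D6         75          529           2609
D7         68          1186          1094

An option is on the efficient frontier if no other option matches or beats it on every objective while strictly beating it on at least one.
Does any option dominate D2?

Yes

D5 vs D2: walk score 66≥62, size 1196≥453, rent 1840≤2097 — D5 is at least as good on every objective and strictly better on at least one, so D5 dominates D2.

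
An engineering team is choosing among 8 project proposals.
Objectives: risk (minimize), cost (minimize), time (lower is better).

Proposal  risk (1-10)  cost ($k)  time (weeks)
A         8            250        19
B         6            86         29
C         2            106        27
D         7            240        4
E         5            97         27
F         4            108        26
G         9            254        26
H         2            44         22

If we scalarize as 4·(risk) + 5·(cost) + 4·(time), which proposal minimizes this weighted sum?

A: 4·8 + 5·250 + 4·19 = 1358
B: 4·6 + 5·86 + 4·29 = 570
C: 4·2 + 5·106 + 4·27 = 646
D: 4·7 + 5·240 + 4·4 = 1244
E: 4·5 + 5·97 + 4·27 = 613
F: 4·4 + 5·108 + 4·26 = 660
G: 4·9 + 5·254 + 4·26 = 1410
H: 4·2 + 5·44 + 4·22 = 316
Lowest: H at 316.

H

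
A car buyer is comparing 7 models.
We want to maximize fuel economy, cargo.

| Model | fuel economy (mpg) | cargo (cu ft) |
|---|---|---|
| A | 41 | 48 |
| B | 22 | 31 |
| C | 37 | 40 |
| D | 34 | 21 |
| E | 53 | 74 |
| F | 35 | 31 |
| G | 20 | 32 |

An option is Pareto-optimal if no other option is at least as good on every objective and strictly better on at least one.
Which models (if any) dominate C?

A, E

A: fuel economy 41≥37, cargo 48≥40 — dominates C.
E: fuel economy 53≥37, cargo 74≥40 — dominates C.
Others (B, D, F, G) are each worse than C on at least one objective.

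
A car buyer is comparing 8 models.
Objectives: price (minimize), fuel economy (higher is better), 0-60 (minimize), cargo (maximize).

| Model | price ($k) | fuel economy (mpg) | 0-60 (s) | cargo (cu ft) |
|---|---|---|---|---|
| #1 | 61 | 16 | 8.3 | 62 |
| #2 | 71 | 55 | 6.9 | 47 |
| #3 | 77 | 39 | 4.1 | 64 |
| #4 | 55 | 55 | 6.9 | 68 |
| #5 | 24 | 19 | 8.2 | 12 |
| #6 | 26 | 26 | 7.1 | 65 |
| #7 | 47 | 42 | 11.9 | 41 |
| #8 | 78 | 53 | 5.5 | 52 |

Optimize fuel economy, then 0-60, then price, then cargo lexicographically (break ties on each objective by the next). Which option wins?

First maximize fuel economy: best is 55, kept {#2, #4}.
Then minimize 0-60: best is 6.9, kept {#2, #4}.
Then minimize price: best is 55, kept {#4}.

#4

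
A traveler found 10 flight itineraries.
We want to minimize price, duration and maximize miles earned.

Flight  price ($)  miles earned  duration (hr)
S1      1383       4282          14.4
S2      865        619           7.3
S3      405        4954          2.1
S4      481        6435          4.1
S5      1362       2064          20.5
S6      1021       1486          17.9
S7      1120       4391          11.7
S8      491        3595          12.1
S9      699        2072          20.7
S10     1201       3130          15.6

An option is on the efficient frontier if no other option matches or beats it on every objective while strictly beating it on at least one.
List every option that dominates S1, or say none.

S3, S4, S7

S3: price 405≤1383, miles earned 4954≥4282, duration 2.1≤14.4 — dominates S1.
S4: price 481≤1383, miles earned 6435≥4282, duration 4.1≤14.4 — dominates S1.
S7: price 1120≤1383, miles earned 4391≥4282, duration 11.7≤14.4 — dominates S1.
Others (S2, S5, S6, S8, S9, S10) are each worse than S1 on at least one objective.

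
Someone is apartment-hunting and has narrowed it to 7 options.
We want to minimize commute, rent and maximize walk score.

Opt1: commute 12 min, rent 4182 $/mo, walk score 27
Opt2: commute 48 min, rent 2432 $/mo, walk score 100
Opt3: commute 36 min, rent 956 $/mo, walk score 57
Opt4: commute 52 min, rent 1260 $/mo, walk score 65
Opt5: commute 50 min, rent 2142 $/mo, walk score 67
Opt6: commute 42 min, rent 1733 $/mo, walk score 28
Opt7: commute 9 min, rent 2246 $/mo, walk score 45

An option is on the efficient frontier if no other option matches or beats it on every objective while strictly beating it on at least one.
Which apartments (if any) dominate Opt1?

Opt7: commute 9≤12, rent 2246≤4182, walk score 45≥27 — dominates Opt1.
Others (Opt2, Opt3, Opt4, Opt5, Opt6) are each worse than Opt1 on at least one objective.

Opt7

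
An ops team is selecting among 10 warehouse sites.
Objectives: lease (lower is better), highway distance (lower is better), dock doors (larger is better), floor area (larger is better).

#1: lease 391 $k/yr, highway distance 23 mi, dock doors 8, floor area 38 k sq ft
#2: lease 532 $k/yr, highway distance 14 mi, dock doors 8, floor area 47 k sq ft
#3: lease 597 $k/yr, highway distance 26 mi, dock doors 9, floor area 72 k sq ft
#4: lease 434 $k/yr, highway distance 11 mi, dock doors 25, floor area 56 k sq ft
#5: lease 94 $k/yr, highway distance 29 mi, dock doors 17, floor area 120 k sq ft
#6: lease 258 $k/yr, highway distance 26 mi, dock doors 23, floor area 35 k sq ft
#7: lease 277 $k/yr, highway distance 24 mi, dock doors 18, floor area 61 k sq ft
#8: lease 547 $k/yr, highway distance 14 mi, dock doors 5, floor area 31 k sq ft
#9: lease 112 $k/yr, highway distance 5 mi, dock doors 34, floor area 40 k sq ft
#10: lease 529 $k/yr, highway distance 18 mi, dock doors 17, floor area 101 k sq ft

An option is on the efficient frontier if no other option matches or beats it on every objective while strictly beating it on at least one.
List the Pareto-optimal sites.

#1: dominated by #9 (lease 112≤391, highway distance 5≤23, dock doors 34≥8, floor area 40≥38).
#2: dominated by #4 (lease 434≤532, highway distance 11≤14, dock doors 25≥8, floor area 56≥47).
#3: dominated by #10 (lease 529≤597, highway distance 18≤26, dock doors 17≥9, floor area 101≥72).
#4: not dominated.
#5: not dominated (best lease).
#6: dominated by #9 (lease 112≤258, highway distance 5≤26, dock doors 34≥23, floor area 40≥35).
#7: not dominated.
#8: dominated by #2 (lease 532≤547, highway distance 14≤14, dock doors 8≥5, floor area 47≥31).
#9: not dominated (best highway distance).
#10: not dominated.

#4, #5, #7, #9, #10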